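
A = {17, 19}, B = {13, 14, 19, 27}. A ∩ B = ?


A ∩ B = elements in both A and B
A = {17, 19}
B = {13, 14, 19, 27}
A ∩ B = {19}

A ∩ B = {19}


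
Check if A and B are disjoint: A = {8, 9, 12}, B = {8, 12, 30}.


Disjoint means A ∩ B = ∅.
A ∩ B = {8, 12}
A ∩ B ≠ ∅, so A and B are NOT disjoint.

No, A and B are not disjoint (A ∩ B = {8, 12})


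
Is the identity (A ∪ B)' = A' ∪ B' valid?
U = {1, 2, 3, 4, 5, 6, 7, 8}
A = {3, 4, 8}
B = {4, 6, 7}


LHS: A ∪ B = {3, 4, 6, 7, 8}
(A ∪ B)' = U \ (A ∪ B) = {1, 2, 5}
A' = {1, 2, 5, 6, 7}, B' = {1, 2, 3, 5, 8}
Claimed RHS: A' ∪ B' = {1, 2, 3, 5, 6, 7, 8}
Identity is INVALID: LHS = {1, 2, 5} but the RHS claimed here equals {1, 2, 3, 5, 6, 7, 8}. The correct form is (A ∪ B)' = A' ∩ B'.

Identity is invalid: (A ∪ B)' = {1, 2, 5} but A' ∪ B' = {1, 2, 3, 5, 6, 7, 8}. The correct De Morgan law is (A ∪ B)' = A' ∩ B'.


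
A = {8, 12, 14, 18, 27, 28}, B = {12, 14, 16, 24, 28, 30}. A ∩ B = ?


A ∩ B = elements in both A and B
A = {8, 12, 14, 18, 27, 28}
B = {12, 14, 16, 24, 28, 30}
A ∩ B = {12, 14, 28}

A ∩ B = {12, 14, 28}


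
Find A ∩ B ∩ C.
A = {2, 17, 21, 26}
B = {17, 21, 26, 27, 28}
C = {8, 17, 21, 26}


A ∩ B = {17, 21, 26}
(A ∩ B) ∩ C = {17, 21, 26}

A ∩ B ∩ C = {17, 21, 26}


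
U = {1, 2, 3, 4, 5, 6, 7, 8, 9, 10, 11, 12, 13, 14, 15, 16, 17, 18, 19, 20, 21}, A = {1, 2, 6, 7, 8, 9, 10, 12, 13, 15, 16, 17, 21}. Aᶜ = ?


Aᶜ = U \ A = elements in U but not in A
U = {1, 2, 3, 4, 5, 6, 7, 8, 9, 10, 11, 12, 13, 14, 15, 16, 17, 18, 19, 20, 21}
A = {1, 2, 6, 7, 8, 9, 10, 12, 13, 15, 16, 17, 21}
Aᶜ = {3, 4, 5, 11, 14, 18, 19, 20}

Aᶜ = {3, 4, 5, 11, 14, 18, 19, 20}


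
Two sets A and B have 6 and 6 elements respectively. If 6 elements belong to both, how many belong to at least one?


|A ∪ B| = |A| + |B| - |A ∩ B|
= 6 + 6 - 6
= 6

|A ∪ B| = 6


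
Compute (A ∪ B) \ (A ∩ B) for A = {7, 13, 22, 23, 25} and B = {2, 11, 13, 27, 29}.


A △ B = (A \ B) ∪ (B \ A) = elements in exactly one of A or B
A \ B = {7, 22, 23, 25}
B \ A = {2, 11, 27, 29}
A △ B = {2, 7, 11, 22, 23, 25, 27, 29}

A △ B = {2, 7, 11, 22, 23, 25, 27, 29}


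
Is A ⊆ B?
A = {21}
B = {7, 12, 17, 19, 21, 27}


A ⊆ B means every element of A is in B.
All elements of A are in B.
So A ⊆ B.

Yes, A ⊆ B


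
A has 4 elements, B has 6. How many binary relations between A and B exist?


A relation from A to B is any subset of A × B.
|A × B| = 4 × 6 = 24
# relations = 2^|A × B| = 2^24 = 16777216

Number of relations = 16777216


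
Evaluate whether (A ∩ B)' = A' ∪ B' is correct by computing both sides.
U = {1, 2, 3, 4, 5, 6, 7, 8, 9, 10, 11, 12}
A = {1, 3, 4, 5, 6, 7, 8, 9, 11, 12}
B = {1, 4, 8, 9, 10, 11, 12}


LHS: A ∩ B = {1, 4, 8, 9, 11, 12}
(A ∩ B)' = U \ (A ∩ B) = {2, 3, 5, 6, 7, 10}
A' = {2, 10}, B' = {2, 3, 5, 6, 7}
Claimed RHS: A' ∪ B' = {2, 3, 5, 6, 7, 10}
Identity is VALID: LHS = RHS = {2, 3, 5, 6, 7, 10} ✓

Identity is valid. (A ∩ B)' = A' ∪ B' = {2, 3, 5, 6, 7, 10}


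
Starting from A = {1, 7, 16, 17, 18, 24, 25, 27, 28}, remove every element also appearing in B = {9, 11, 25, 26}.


A \ B = elements in A but not in B
A = {1, 7, 16, 17, 18, 24, 25, 27, 28}
B = {9, 11, 25, 26}
Remove from A any elements in B
A \ B = {1, 7, 16, 17, 18, 24, 27, 28}

A \ B = {1, 7, 16, 17, 18, 24, 27, 28}


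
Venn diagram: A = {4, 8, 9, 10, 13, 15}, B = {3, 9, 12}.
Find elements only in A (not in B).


A = {4, 8, 9, 10, 13, 15}
B = {3, 9, 12}
Region: only in A (not in B)
Elements: {4, 8, 10, 13, 15}

Elements only in A (not in B): {4, 8, 10, 13, 15}


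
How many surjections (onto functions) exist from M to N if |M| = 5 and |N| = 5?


n = |M| = 5, k = |N| = 5. Surjections via inclusion-exclusion:
S(n,k) = Σ(-1)^i × C(k,i) × (k-i)^n, i=0 to k
i=0: (-1)^0×C(5,0)×5^5 = 3125
i=1: (-1)^1×C(5,1)×4^5 = -5120
i=2: (-1)^2×C(5,2)×3^5 = 2430
i=3: (-1)^3×C(5,3)×2^5 = -320
i=4: (-1)^4×C(5,4)×1^5 = 5
i=5: (-1)^5×C(5,5)×0^5 = 0
Total = 120

Number of surjections = 120


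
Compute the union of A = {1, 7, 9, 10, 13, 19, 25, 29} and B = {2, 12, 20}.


A ∪ B = all elements in A or B (or both)
A = {1, 7, 9, 10, 13, 19, 25, 29}
B = {2, 12, 20}
A ∪ B = {1, 2, 7, 9, 10, 12, 13, 19, 20, 25, 29}

A ∪ B = {1, 2, 7, 9, 10, 12, 13, 19, 20, 25, 29}


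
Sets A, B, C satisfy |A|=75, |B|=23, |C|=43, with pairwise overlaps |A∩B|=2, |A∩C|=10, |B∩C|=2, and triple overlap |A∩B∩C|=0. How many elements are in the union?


|A∪B∪C| = |A|+|B|+|C| - |A∩B|-|A∩C|-|B∩C| + |A∩B∩C|
= 75+23+43 - 2-10-2 + 0
= 141 - 14 + 0
= 127

|A ∪ B ∪ C| = 127


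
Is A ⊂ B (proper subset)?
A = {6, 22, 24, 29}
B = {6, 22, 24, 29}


A ⊂ B requires: A ⊆ B AND A ≠ B.
A ⊆ B? Yes
A = B? Yes
A = B, so A is not a PROPER subset.

No, A is not a proper subset of B


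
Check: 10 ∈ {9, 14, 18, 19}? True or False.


A = {9, 14, 18, 19}
Checking if 10 is in A
10 is not in A → False

10 ∉ A


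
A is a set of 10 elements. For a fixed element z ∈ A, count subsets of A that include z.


Subsets of A containing z correspond to subsets of A \ {z}, which has 9 elements.
Count = 2^(n-1) = 2^9
= 512

Number of subsets containing z = 512


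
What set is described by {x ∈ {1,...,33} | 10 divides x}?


Checking each candidate:
Condition: multiples of 10 in {1,...,33}
Result = {10, 20, 30}

{10, 20, 30}


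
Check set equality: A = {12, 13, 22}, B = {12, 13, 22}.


Two sets are equal iff they have exactly the same elements.
A = {12, 13, 22}
B = {12, 13, 22}
Same elements → A = B

Yes, A = B


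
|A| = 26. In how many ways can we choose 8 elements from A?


C(n,k) = n! / (k!(n-k)!)
C(26,8) = 26! / (8!18!)
= 1562275

C(26,8) = 1562275


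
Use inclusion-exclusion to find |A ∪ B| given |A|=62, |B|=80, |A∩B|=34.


|A ∪ B| = |A| + |B| - |A ∩ B|
= 62 + 80 - 34
= 108

|A ∪ B| = 108


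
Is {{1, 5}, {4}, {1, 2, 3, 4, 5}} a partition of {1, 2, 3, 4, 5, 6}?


A partition requires: (1) non-empty parts, (2) pairwise disjoint, (3) union = U
Parts: {1, 5}, {4}, {1, 2, 3, 4, 5}
Union of parts: {1, 2, 3, 4, 5}
U = {1, 2, 3, 4, 5, 6}
All non-empty? True
Pairwise disjoint? False
Covers U? False

No, not a valid partition


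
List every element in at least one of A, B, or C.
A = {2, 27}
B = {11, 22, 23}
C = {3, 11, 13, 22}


A ∪ B = {2, 11, 22, 23, 27}
(A ∪ B) ∪ C = {2, 3, 11, 13, 22, 23, 27}

A ∪ B ∪ C = {2, 3, 11, 13, 22, 23, 27}


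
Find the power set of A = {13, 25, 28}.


|A| = 3, so |P(A)| = 2^3 = 8
Enumerate subsets by cardinality (0 to 3):
∅, {13}, {25}, {28}, {13, 25}, {13, 28}, {25, 28}, {13, 25, 28}

P(A) has 8 subsets: ∅, {13}, {25}, {28}, {13, 25}, {13, 28}, {25, 28}, {13, 25, 28}


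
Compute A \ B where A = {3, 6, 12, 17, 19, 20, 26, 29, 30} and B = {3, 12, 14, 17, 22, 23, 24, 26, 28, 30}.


A \ B = elements in A but not in B
A = {3, 6, 12, 17, 19, 20, 26, 29, 30}
B = {3, 12, 14, 17, 22, 23, 24, 26, 28, 30}
Remove from A any elements in B
A \ B = {6, 19, 20, 29}

A \ B = {6, 19, 20, 29}


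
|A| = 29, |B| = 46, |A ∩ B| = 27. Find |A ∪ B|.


|A ∪ B| = |A| + |B| - |A ∩ B|
= 29 + 46 - 27
= 48

|A ∪ B| = 48


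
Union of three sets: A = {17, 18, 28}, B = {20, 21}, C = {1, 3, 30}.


A ∪ B = {17, 18, 20, 21, 28}
(A ∪ B) ∪ C = {1, 3, 17, 18, 20, 21, 28, 30}

A ∪ B ∪ C = {1, 3, 17, 18, 20, 21, 28, 30}


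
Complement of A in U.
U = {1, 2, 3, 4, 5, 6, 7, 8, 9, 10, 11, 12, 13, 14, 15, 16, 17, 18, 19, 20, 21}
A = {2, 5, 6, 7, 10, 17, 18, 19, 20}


Aᶜ = U \ A = elements in U but not in A
U = {1, 2, 3, 4, 5, 6, 7, 8, 9, 10, 11, 12, 13, 14, 15, 16, 17, 18, 19, 20, 21}
A = {2, 5, 6, 7, 10, 17, 18, 19, 20}
Aᶜ = {1, 3, 4, 8, 9, 11, 12, 13, 14, 15, 16, 21}

Aᶜ = {1, 3, 4, 8, 9, 11, 12, 13, 14, 15, 16, 21}


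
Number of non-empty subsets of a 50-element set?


Total subsets = 2^n = 2^50 = 1125899906842624
Non-empty subsets exclude the empty set: 2^n - 1
= 1125899906842624 - 1
= 1125899906842623

Number of non-empty subsets = 1125899906842623


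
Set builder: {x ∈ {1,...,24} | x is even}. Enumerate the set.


Checking each candidate:
Condition: even numbers in {1,...,24}
Result = {2, 4, 6, 8, 10, 12, 14, 16, 18, 20, 22, 24}

{2, 4, 6, 8, 10, 12, 14, 16, 18, 20, 22, 24}


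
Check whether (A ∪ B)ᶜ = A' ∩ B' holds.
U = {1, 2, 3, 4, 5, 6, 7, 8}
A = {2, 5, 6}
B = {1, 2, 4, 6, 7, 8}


LHS: A ∪ B = {1, 2, 4, 5, 6, 7, 8}
(A ∪ B)' = U \ (A ∪ B) = {3}
A' = {1, 3, 4, 7, 8}, B' = {3, 5}
Claimed RHS: A' ∩ B' = {3}
Identity is VALID: LHS = RHS = {3} ✓

Identity is valid. (A ∪ B)' = A' ∩ B' = {3}


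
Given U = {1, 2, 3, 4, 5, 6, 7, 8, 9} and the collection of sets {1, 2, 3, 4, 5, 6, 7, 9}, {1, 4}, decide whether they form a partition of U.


A partition requires: (1) non-empty parts, (2) pairwise disjoint, (3) union = U
Parts: {1, 2, 3, 4, 5, 6, 7, 9}, {1, 4}
Union of parts: {1, 2, 3, 4, 5, 6, 7, 9}
U = {1, 2, 3, 4, 5, 6, 7, 8, 9}
All non-empty? True
Pairwise disjoint? False
Covers U? False

No, not a valid partition


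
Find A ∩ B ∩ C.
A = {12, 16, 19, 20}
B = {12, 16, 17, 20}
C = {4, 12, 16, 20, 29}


A ∩ B = {12, 16, 20}
(A ∩ B) ∩ C = {12, 16, 20}

A ∩ B ∩ C = {12, 16, 20}


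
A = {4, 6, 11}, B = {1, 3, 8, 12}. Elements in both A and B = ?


A = {4, 6, 11}
B = {1, 3, 8, 12}
Region: in both A and B
Elements: ∅

Elements in both A and B: ∅


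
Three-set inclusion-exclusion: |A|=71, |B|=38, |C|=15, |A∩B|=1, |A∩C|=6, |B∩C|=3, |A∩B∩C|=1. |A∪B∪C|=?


|A∪B∪C| = |A|+|B|+|C| - |A∩B|-|A∩C|-|B∩C| + |A∩B∩C|
= 71+38+15 - 1-6-3 + 1
= 124 - 10 + 1
= 115

|A ∪ B ∪ C| = 115


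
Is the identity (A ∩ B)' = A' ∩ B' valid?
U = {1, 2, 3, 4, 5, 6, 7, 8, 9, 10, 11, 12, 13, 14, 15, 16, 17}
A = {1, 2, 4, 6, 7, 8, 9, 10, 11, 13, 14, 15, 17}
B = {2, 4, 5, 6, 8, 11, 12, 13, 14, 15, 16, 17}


LHS: A ∩ B = {2, 4, 6, 8, 11, 13, 14, 15, 17}
(A ∩ B)' = U \ (A ∩ B) = {1, 3, 5, 7, 9, 10, 12, 16}
A' = {3, 5, 12, 16}, B' = {1, 3, 7, 9, 10}
Claimed RHS: A' ∩ B' = {3}
Identity is INVALID: LHS = {1, 3, 5, 7, 9, 10, 12, 16} but the RHS claimed here equals {3}. The correct form is (A ∩ B)' = A' ∪ B'.

Identity is invalid: (A ∩ B)' = {1, 3, 5, 7, 9, 10, 12, 16} but A' ∩ B' = {3}. The correct De Morgan law is (A ∩ B)' = A' ∪ B'.


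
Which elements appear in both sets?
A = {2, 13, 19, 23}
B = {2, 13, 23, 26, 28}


A ∩ B = elements in both A and B
A = {2, 13, 19, 23}
B = {2, 13, 23, 26, 28}
A ∩ B = {2, 13, 23}

A ∩ B = {2, 13, 23}


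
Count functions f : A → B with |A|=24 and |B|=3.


Each of |A| = 24 inputs maps to any of |B| = 3 outputs.
# functions = |B|^|A| = 3^24
= 282429536481

Number of functions = 282429536481


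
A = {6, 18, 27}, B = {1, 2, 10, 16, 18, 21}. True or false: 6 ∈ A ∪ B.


A = {6, 18, 27}, B = {1, 2, 10, 16, 18, 21}
A ∪ B = all elements in A or B
A ∪ B = {1, 2, 6, 10, 16, 18, 21, 27}
Checking if 6 ∈ A ∪ B
6 is in A ∪ B → True

6 ∈ A ∪ B


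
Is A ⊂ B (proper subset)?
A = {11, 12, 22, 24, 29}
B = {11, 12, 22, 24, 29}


A ⊂ B requires: A ⊆ B AND A ≠ B.
A ⊆ B? Yes
A = B? Yes
A = B, so A is not a PROPER subset.

No, A is not a proper subset of B


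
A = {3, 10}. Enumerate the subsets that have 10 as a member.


A subset of A contains 10 iff the remaining 1 elements form any subset of A \ {10}.
Count: 2^(n-1) = 2^1 = 2
Subsets containing 10: {10}, {3, 10}

Subsets containing 10 (2 total): {10}, {3, 10}


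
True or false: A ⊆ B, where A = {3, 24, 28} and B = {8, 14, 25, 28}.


A ⊆ B means every element of A is in B.
Elements in A not in B: {3, 24}
So A ⊄ B.

No, A ⊄ B


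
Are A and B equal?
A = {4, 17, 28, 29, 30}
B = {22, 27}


Two sets are equal iff they have exactly the same elements.
A = {4, 17, 28, 29, 30}
B = {22, 27}
Differences: {4, 17, 22, 27, 28, 29, 30}
A ≠ B

No, A ≠ B


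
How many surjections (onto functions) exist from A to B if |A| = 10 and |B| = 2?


n = |A| = 10, k = |B| = 2. Surjections via inclusion-exclusion:
S(n,k) = Σ(-1)^i × C(k,i) × (k-i)^n, i=0 to k
i=0: (-1)^0×C(2,0)×2^10 = 1024
i=1: (-1)^1×C(2,1)×1^10 = -2
i=2: (-1)^2×C(2,2)×0^10 = 0
Total = 1022

Number of surjections = 1022


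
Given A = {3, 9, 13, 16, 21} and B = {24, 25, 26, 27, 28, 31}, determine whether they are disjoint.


Disjoint means A ∩ B = ∅.
A ∩ B = ∅
A ∩ B = ∅, so A and B are disjoint.

Yes, A and B are disjoint


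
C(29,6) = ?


C(n,k) = n! / (k!(n-k)!)
C(29,6) = 29! / (6!23!)
= 475020

C(29,6) = 475020


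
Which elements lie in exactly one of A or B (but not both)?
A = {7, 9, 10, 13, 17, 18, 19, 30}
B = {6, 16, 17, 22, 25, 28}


A △ B = (A \ B) ∪ (B \ A) = elements in exactly one of A or B
A \ B = {7, 9, 10, 13, 18, 19, 30}
B \ A = {6, 16, 22, 25, 28}
A △ B = {6, 7, 9, 10, 13, 16, 18, 19, 22, 25, 28, 30}

A △ B = {6, 7, 9, 10, 13, 16, 18, 19, 22, 25, 28, 30}


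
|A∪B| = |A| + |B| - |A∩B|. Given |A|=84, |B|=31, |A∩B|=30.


|A ∪ B| = |A| + |B| - |A ∩ B|
= 84 + 31 - 30
= 85

|A ∪ B| = 85


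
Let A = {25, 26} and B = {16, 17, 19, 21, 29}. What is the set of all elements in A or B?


A ∪ B = all elements in A or B (or both)
A = {25, 26}
B = {16, 17, 19, 21, 29}
A ∪ B = {16, 17, 19, 21, 25, 26, 29}

A ∪ B = {16, 17, 19, 21, 25, 26, 29}


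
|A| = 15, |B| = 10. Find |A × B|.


|A × B| = |A| × |B|
= 15 × 10
= 150

|A × B| = 150


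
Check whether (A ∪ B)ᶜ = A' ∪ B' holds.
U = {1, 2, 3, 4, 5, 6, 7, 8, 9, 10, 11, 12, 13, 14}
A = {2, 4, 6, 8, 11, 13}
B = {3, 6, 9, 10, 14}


LHS: A ∪ B = {2, 3, 4, 6, 8, 9, 10, 11, 13, 14}
(A ∪ B)' = U \ (A ∪ B) = {1, 5, 7, 12}
A' = {1, 3, 5, 7, 9, 10, 12, 14}, B' = {1, 2, 4, 5, 7, 8, 11, 12, 13}
Claimed RHS: A' ∪ B' = {1, 2, 3, 4, 5, 7, 8, 9, 10, 11, 12, 13, 14}
Identity is INVALID: LHS = {1, 5, 7, 12} but the RHS claimed here equals {1, 2, 3, 4, 5, 7, 8, 9, 10, 11, 12, 13, 14}. The correct form is (A ∪ B)' = A' ∩ B'.

Identity is invalid: (A ∪ B)' = {1, 5, 7, 12} but A' ∪ B' = {1, 2, 3, 4, 5, 7, 8, 9, 10, 11, 12, 13, 14}. The correct De Morgan law is (A ∪ B)' = A' ∩ B'.


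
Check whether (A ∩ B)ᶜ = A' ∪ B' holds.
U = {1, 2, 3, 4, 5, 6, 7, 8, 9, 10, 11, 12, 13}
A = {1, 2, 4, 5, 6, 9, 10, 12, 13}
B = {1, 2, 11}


LHS: A ∩ B = {1, 2}
(A ∩ B)' = U \ (A ∩ B) = {3, 4, 5, 6, 7, 8, 9, 10, 11, 12, 13}
A' = {3, 7, 8, 11}, B' = {3, 4, 5, 6, 7, 8, 9, 10, 12, 13}
Claimed RHS: A' ∪ B' = {3, 4, 5, 6, 7, 8, 9, 10, 11, 12, 13}
Identity is VALID: LHS = RHS = {3, 4, 5, 6, 7, 8, 9, 10, 11, 12, 13} ✓

Identity is valid. (A ∩ B)' = A' ∪ B' = {3, 4, 5, 6, 7, 8, 9, 10, 11, 12, 13}


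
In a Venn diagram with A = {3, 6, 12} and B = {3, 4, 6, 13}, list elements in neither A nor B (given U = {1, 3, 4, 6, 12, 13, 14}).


A = {3, 6, 12}
B = {3, 4, 6, 13}
Region: in neither A nor B (given U = {1, 3, 4, 6, 12, 13, 14})
Elements: {1, 14}

Elements in neither A nor B (given U = {1, 3, 4, 6, 12, 13, 14}): {1, 14}


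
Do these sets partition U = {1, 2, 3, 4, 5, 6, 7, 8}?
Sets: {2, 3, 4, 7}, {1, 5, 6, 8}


A partition requires: (1) non-empty parts, (2) pairwise disjoint, (3) union = U
Parts: {2, 3, 4, 7}, {1, 5, 6, 8}
Union of parts: {1, 2, 3, 4, 5, 6, 7, 8}
U = {1, 2, 3, 4, 5, 6, 7, 8}
All non-empty? True
Pairwise disjoint? True
Covers U? True

Yes, valid partition


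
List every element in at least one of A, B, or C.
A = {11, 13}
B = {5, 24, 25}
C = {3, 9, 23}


A ∪ B = {5, 11, 13, 24, 25}
(A ∪ B) ∪ C = {3, 5, 9, 11, 13, 23, 24, 25}

A ∪ B ∪ C = {3, 5, 9, 11, 13, 23, 24, 25}


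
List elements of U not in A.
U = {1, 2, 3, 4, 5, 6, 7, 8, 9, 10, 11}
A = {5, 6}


Aᶜ = U \ A = elements in U but not in A
U = {1, 2, 3, 4, 5, 6, 7, 8, 9, 10, 11}
A = {5, 6}
Aᶜ = {1, 2, 3, 4, 7, 8, 9, 10, 11}

Aᶜ = {1, 2, 3, 4, 7, 8, 9, 10, 11}


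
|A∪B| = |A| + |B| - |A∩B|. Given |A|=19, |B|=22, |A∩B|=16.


|A ∪ B| = |A| + |B| - |A ∩ B|
= 19 + 22 - 16
= 25

|A ∪ B| = 25


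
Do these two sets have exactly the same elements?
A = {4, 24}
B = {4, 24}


Two sets are equal iff they have exactly the same elements.
A = {4, 24}
B = {4, 24}
Same elements → A = B

Yes, A = B


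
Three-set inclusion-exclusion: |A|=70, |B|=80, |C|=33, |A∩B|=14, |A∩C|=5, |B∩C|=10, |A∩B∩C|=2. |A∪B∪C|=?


|A∪B∪C| = |A|+|B|+|C| - |A∩B|-|A∩C|-|B∩C| + |A∩B∩C|
= 70+80+33 - 14-5-10 + 2
= 183 - 29 + 2
= 156

|A ∪ B ∪ C| = 156


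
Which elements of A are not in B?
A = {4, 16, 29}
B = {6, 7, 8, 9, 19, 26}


A \ B = elements in A but not in B
A = {4, 16, 29}
B = {6, 7, 8, 9, 19, 26}
Remove from A any elements in B
A \ B = {4, 16, 29}

A \ B = {4, 16, 29}


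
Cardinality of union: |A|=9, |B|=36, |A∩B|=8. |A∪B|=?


|A ∪ B| = |A| + |B| - |A ∩ B|
= 9 + 36 - 8
= 37

|A ∪ B| = 37


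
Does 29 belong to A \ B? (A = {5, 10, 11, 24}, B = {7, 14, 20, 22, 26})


A = {5, 10, 11, 24}, B = {7, 14, 20, 22, 26}
A \ B = elements in A but not in B
A \ B = {5, 10, 11, 24}
Checking if 29 ∈ A \ B
29 is not in A \ B → False

29 ∉ A \ B


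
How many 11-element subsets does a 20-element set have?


C(n,k) = n! / (k!(n-k)!)
C(20,11) = 20! / (11!9!)
= 167960

C(20,11) = 167960


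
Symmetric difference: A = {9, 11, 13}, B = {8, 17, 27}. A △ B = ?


A △ B = (A \ B) ∪ (B \ A) = elements in exactly one of A or B
A \ B = {9, 11, 13}
B \ A = {8, 17, 27}
A △ B = {8, 9, 11, 13, 17, 27}

A △ B = {8, 9, 11, 13, 17, 27}


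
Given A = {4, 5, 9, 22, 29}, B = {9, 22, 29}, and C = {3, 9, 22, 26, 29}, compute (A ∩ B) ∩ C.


A ∩ B = {9, 22, 29}
(A ∩ B) ∩ C = {9, 22, 29}

A ∩ B ∩ C = {9, 22, 29}


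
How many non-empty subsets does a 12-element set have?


Total subsets = 2^n = 2^12 = 4096
Non-empty subsets exclude the empty set: 2^n - 1
= 4096 - 1
= 4095

Number of non-empty subsets = 4095


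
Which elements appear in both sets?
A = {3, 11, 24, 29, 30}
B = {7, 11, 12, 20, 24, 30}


A ∩ B = elements in both A and B
A = {3, 11, 24, 29, 30}
B = {7, 11, 12, 20, 24, 30}
A ∩ B = {11, 24, 30}

A ∩ B = {11, 24, 30}


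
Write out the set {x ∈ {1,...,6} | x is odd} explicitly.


Checking each candidate:
Condition: odd numbers in {1,...,6}
Result = {1, 3, 5}

{1, 3, 5}


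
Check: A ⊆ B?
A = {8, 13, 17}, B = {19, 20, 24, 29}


A ⊆ B means every element of A is in B.
Elements in A not in B: {8, 13, 17}
So A ⊄ B.

No, A ⊄ B


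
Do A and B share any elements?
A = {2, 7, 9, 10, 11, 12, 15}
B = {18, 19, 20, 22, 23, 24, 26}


Disjoint means A ∩ B = ∅.
A ∩ B = ∅
A ∩ B = ∅, so A and B are disjoint.

No — A and B share no elements (A ∩ B = ∅), so they are disjoint


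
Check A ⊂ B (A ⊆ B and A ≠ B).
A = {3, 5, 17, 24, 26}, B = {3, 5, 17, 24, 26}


A ⊂ B requires: A ⊆ B AND A ≠ B.
A ⊆ B? Yes
A = B? Yes
A = B, so A is not a PROPER subset.

No, A is not a proper subset of B


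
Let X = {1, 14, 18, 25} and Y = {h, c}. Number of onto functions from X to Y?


n = |X| = 4, k = |Y| = 2. Surjections via inclusion-exclusion:
S(n,k) = Σ(-1)^i × C(k,i) × (k-i)^n, i=0 to k
i=0: (-1)^0×C(2,0)×2^4 = 16
i=1: (-1)^1×C(2,1)×1^4 = -2
i=2: (-1)^2×C(2,2)×0^4 = 0
Total = 14

Number of surjections = 14


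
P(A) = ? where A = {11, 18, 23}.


|A| = 3, so |P(A)| = 2^3 = 8
Enumerate subsets by cardinality (0 to 3):
∅, {11}, {18}, {23}, {11, 18}, {11, 23}, {18, 23}, {11, 18, 23}

P(A) has 8 subsets: ∅, {11}, {18}, {23}, {11, 18}, {11, 23}, {18, 23}, {11, 18, 23}


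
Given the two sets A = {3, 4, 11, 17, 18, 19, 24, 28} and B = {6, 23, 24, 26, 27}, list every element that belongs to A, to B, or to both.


A ∪ B = all elements in A or B (or both)
A = {3, 4, 11, 17, 18, 19, 24, 28}
B = {6, 23, 24, 26, 27}
A ∪ B = {3, 4, 6, 11, 17, 18, 19, 23, 24, 26, 27, 28}

A ∪ B = {3, 4, 6, 11, 17, 18, 19, 23, 24, 26, 27, 28}


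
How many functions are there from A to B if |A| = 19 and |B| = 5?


Each of |A| = 19 inputs maps to any of |B| = 5 outputs.
# functions = |B|^|A| = 5^19
= 19073486328125

Number of functions = 19073486328125


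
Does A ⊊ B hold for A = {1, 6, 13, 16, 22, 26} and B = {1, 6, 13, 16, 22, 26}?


A ⊂ B requires: A ⊆ B AND A ≠ B.
A ⊆ B? Yes
A = B? Yes
A = B, so A is not a PROPER subset.

No, A is not a proper subset of B


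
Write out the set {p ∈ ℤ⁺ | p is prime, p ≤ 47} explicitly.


Checking each candidate:
Condition: primes ≤ 47
Result = {2, 3, 5, 7, 11, 13, 17, 19, 23, 29, 31, 37, 41, 43, 47}

{2, 3, 5, 7, 11, 13, 17, 19, 23, 29, 31, 37, 41, 43, 47}


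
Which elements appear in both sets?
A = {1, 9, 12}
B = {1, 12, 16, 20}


A ∩ B = elements in both A and B
A = {1, 9, 12}
B = {1, 12, 16, 20}
A ∩ B = {1, 12}

A ∩ B = {1, 12}


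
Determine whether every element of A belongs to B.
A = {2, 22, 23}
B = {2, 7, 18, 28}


A ⊆ B means every element of A is in B.
Elements in A not in B: {22, 23}
So A ⊄ B.

No, A ⊄ B


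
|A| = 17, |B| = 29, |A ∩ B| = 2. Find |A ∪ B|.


|A ∪ B| = |A| + |B| - |A ∩ B|
= 17 + 29 - 2
= 44

|A ∪ B| = 44


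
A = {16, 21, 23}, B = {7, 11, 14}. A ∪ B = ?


A ∪ B = all elements in A or B (or both)
A = {16, 21, 23}
B = {7, 11, 14}
A ∪ B = {7, 11, 14, 16, 21, 23}

A ∪ B = {7, 11, 14, 16, 21, 23}


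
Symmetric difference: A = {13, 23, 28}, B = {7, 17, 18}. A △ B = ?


A △ B = (A \ B) ∪ (B \ A) = elements in exactly one of A or B
A \ B = {13, 23, 28}
B \ A = {7, 17, 18}
A △ B = {7, 13, 17, 18, 23, 28}

A △ B = {7, 13, 17, 18, 23, 28}


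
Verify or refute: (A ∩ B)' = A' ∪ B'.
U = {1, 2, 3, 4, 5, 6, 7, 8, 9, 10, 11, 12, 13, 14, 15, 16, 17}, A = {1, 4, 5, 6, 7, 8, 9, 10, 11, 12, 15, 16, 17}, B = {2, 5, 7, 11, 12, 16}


LHS: A ∩ B = {5, 7, 11, 12, 16}
(A ∩ B)' = U \ (A ∩ B) = {1, 2, 3, 4, 6, 8, 9, 10, 13, 14, 15, 17}
A' = {2, 3, 13, 14}, B' = {1, 3, 4, 6, 8, 9, 10, 13, 14, 15, 17}
Claimed RHS: A' ∪ B' = {1, 2, 3, 4, 6, 8, 9, 10, 13, 14, 15, 17}
Identity is VALID: LHS = RHS = {1, 2, 3, 4, 6, 8, 9, 10, 13, 14, 15, 17} ✓

Identity is valid. (A ∩ B)' = A' ∪ B' = {1, 2, 3, 4, 6, 8, 9, 10, 13, 14, 15, 17}


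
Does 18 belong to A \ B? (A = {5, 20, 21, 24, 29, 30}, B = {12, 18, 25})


A = {5, 20, 21, 24, 29, 30}, B = {12, 18, 25}
A \ B = elements in A but not in B
A \ B = {5, 20, 21, 24, 29, 30}
Checking if 18 ∈ A \ B
18 is not in A \ B → False

18 ∉ A \ B


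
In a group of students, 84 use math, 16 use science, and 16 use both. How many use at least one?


|A ∪ B| = |A| + |B| - |A ∩ B|
= 84 + 16 - 16
= 84

|A ∪ B| = 84


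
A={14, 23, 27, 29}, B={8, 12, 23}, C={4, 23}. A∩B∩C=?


A ∩ B = {23}
(A ∩ B) ∩ C = {23}

A ∩ B ∩ C = {23}


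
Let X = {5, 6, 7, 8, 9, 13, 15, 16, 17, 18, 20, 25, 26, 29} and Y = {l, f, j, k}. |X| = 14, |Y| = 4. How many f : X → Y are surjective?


n = |X| = 14, k = |Y| = 4. Surjections via inclusion-exclusion:
S(n,k) = Σ(-1)^i × C(k,i) × (k-i)^n, i=0 to k
i=0: (-1)^0×C(4,0)×4^14 = 268435456
i=1: (-1)^1×C(4,1)×3^14 = -19131876
i=2: (-1)^2×C(4,2)×2^14 = 98304
i=3: (-1)^3×C(4,3)×1^14 = -4
i=4: (-1)^4×C(4,4)×0^14 = 0
Total = 249401880

Number of surjections = 249401880


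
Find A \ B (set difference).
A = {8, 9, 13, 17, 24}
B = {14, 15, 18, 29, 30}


A \ B = elements in A but not in B
A = {8, 9, 13, 17, 24}
B = {14, 15, 18, 29, 30}
Remove from A any elements in B
A \ B = {8, 9, 13, 17, 24}

A \ B = {8, 9, 13, 17, 24}


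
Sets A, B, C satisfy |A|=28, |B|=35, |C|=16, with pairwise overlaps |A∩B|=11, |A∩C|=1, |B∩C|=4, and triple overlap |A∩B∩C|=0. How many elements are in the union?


|A∪B∪C| = |A|+|B|+|C| - |A∩B|-|A∩C|-|B∩C| + |A∩B∩C|
= 28+35+16 - 11-1-4 + 0
= 79 - 16 + 0
= 63

|A ∪ B ∪ C| = 63


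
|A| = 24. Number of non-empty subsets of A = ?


Total subsets = 2^n = 2^24 = 16777216
Non-empty subsets exclude the empty set: 2^n - 1
= 16777216 - 1
= 16777215

Number of non-empty subsets = 16777215


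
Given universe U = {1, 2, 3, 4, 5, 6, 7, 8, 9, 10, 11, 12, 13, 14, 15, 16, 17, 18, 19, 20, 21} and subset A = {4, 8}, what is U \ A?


Aᶜ = U \ A = elements in U but not in A
U = {1, 2, 3, 4, 5, 6, 7, 8, 9, 10, 11, 12, 13, 14, 15, 16, 17, 18, 19, 20, 21}
A = {4, 8}
Aᶜ = {1, 2, 3, 5, 6, 7, 9, 10, 11, 12, 13, 14, 15, 16, 17, 18, 19, 20, 21}

Aᶜ = {1, 2, 3, 5, 6, 7, 9, 10, 11, 12, 13, 14, 15, 16, 17, 18, 19, 20, 21}


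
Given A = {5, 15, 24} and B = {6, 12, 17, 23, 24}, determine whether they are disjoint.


Disjoint means A ∩ B = ∅.
A ∩ B = {24}
A ∩ B ≠ ∅, so A and B are NOT disjoint.

No, A and B are not disjoint (A ∩ B = {24})


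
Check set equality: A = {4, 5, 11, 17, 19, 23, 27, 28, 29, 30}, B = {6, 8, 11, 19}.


Two sets are equal iff they have exactly the same elements.
A = {4, 5, 11, 17, 19, 23, 27, 28, 29, 30}
B = {6, 8, 11, 19}
Differences: {4, 5, 6, 8, 17, 23, 27, 28, 29, 30}
A ≠ B

No, A ≠ B


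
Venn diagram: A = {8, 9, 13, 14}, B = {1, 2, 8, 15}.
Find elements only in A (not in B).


A = {8, 9, 13, 14}
B = {1, 2, 8, 15}
Region: only in A (not in B)
Elements: {9, 13, 14}

Elements only in A (not in B): {9, 13, 14}


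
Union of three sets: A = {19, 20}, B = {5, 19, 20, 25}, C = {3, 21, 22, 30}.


A ∪ B = {5, 19, 20, 25}
(A ∪ B) ∪ C = {3, 5, 19, 20, 21, 22, 25, 30}

A ∪ B ∪ C = {3, 5, 19, 20, 21, 22, 25, 30}


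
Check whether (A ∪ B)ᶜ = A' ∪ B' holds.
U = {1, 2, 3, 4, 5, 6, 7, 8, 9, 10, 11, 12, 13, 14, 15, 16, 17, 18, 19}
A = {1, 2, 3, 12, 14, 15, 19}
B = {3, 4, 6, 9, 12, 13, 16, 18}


LHS: A ∪ B = {1, 2, 3, 4, 6, 9, 12, 13, 14, 15, 16, 18, 19}
(A ∪ B)' = U \ (A ∪ B) = {5, 7, 8, 10, 11, 17}
A' = {4, 5, 6, 7, 8, 9, 10, 11, 13, 16, 17, 18}, B' = {1, 2, 5, 7, 8, 10, 11, 14, 15, 17, 19}
Claimed RHS: A' ∪ B' = {1, 2, 4, 5, 6, 7, 8, 9, 10, 11, 13, 14, 15, 16, 17, 18, 19}
Identity is INVALID: LHS = {5, 7, 8, 10, 11, 17} but the RHS claimed here equals {1, 2, 4, 5, 6, 7, 8, 9, 10, 11, 13, 14, 15, 16, 17, 18, 19}. The correct form is (A ∪ B)' = A' ∩ B'.

Identity is invalid: (A ∪ B)' = {5, 7, 8, 10, 11, 17} but A' ∪ B' = {1, 2, 4, 5, 6, 7, 8, 9, 10, 11, 13, 14, 15, 16, 17, 18, 19}. The correct De Morgan law is (A ∪ B)' = A' ∩ B'.


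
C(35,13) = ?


C(n,k) = n! / (k!(n-k)!)
C(35,13) = 35! / (13!22!)
= 1476337800

C(35,13) = 1476337800


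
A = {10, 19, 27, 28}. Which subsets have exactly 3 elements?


|A| = 4, so A has C(4,3) = 4 subsets of size 3.
Enumerate by choosing 3 elements from A at a time:
{10, 19, 27}, {10, 19, 28}, {10, 27, 28}, {19, 27, 28}

3-element subsets (4 total): {10, 19, 27}, {10, 19, 28}, {10, 27, 28}, {19, 27, 28}


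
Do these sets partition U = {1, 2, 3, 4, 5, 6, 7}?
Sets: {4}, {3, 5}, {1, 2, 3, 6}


A partition requires: (1) non-empty parts, (2) pairwise disjoint, (3) union = U
Parts: {4}, {3, 5}, {1, 2, 3, 6}
Union of parts: {1, 2, 3, 4, 5, 6}
U = {1, 2, 3, 4, 5, 6, 7}
All non-empty? True
Pairwise disjoint? False
Covers U? False

No, not a valid partition


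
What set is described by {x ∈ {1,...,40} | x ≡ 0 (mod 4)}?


Checking each candidate:
Condition: x in {1,...,40} with x ≡ 0 (mod 4)
Result = {4, 8, 12, 16, 20, 24, 28, 32, 36, 40}

{4, 8, 12, 16, 20, 24, 28, 32, 36, 40}


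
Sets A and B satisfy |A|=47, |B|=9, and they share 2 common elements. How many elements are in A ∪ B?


|A ∪ B| = |A| + |B| - |A ∩ B|
= 47 + 9 - 2
= 54

|A ∪ B| = 54


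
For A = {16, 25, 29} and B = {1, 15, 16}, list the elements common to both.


A ∩ B = elements in both A and B
A = {16, 25, 29}
B = {1, 15, 16}
A ∩ B = {16}

A ∩ B = {16}


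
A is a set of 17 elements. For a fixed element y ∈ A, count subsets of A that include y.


Subsets of A containing y correspond to subsets of A \ {y}, which has 16 elements.
Count = 2^(n-1) = 2^16
= 65536

Number of subsets containing y = 65536


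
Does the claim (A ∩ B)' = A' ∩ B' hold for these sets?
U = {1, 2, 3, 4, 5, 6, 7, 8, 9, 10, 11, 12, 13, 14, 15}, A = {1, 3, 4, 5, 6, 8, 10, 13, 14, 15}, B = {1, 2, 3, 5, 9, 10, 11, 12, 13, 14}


LHS: A ∩ B = {1, 3, 5, 10, 13, 14}
(A ∩ B)' = U \ (A ∩ B) = {2, 4, 6, 7, 8, 9, 11, 12, 15}
A' = {2, 7, 9, 11, 12}, B' = {4, 6, 7, 8, 15}
Claimed RHS: A' ∩ B' = {7}
Identity is INVALID: LHS = {2, 4, 6, 7, 8, 9, 11, 12, 15} but the RHS claimed here equals {7}. The correct form is (A ∩ B)' = A' ∪ B'.

Identity is invalid: (A ∩ B)' = {2, 4, 6, 7, 8, 9, 11, 12, 15} but A' ∩ B' = {7}. The correct De Morgan law is (A ∩ B)' = A' ∪ B'.


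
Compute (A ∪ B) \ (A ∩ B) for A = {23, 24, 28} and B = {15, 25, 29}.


A △ B = (A \ B) ∪ (B \ A) = elements in exactly one of A or B
A \ B = {23, 24, 28}
B \ A = {15, 25, 29}
A △ B = {15, 23, 24, 25, 28, 29}

A △ B = {15, 23, 24, 25, 28, 29}


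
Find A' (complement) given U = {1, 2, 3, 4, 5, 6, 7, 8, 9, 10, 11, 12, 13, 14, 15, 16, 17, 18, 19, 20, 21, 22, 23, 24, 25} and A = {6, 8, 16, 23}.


Aᶜ = U \ A = elements in U but not in A
U = {1, 2, 3, 4, 5, 6, 7, 8, 9, 10, 11, 12, 13, 14, 15, 16, 17, 18, 19, 20, 21, 22, 23, 24, 25}
A = {6, 8, 16, 23}
Aᶜ = {1, 2, 3, 4, 5, 7, 9, 10, 11, 12, 13, 14, 15, 17, 18, 19, 20, 21, 22, 24, 25}

Aᶜ = {1, 2, 3, 4, 5, 7, 9, 10, 11, 12, 13, 14, 15, 17, 18, 19, 20, 21, 22, 24, 25}


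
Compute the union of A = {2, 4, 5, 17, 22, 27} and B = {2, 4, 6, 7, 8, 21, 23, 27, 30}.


A ∪ B = all elements in A or B (or both)
A = {2, 4, 5, 17, 22, 27}
B = {2, 4, 6, 7, 8, 21, 23, 27, 30}
A ∪ B = {2, 4, 5, 6, 7, 8, 17, 21, 22, 23, 27, 30}

A ∪ B = {2, 4, 5, 6, 7, 8, 17, 21, 22, 23, 27, 30}


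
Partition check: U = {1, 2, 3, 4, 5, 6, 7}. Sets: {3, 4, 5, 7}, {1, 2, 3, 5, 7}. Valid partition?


A partition requires: (1) non-empty parts, (2) pairwise disjoint, (3) union = U
Parts: {3, 4, 5, 7}, {1, 2, 3, 5, 7}
Union of parts: {1, 2, 3, 4, 5, 7}
U = {1, 2, 3, 4, 5, 6, 7}
All non-empty? True
Pairwise disjoint? False
Covers U? False

No, not a valid partition


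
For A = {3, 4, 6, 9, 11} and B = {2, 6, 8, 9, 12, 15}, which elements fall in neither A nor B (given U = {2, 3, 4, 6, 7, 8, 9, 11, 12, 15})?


A = {3, 4, 6, 9, 11}
B = {2, 6, 8, 9, 12, 15}
Region: in neither A nor B (given U = {2, 3, 4, 6, 7, 8, 9, 11, 12, 15})
Elements: {7}

Elements in neither A nor B (given U = {2, 3, 4, 6, 7, 8, 9, 11, 12, 15}): {7}


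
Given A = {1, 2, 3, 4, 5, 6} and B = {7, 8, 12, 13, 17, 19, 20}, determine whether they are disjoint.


Disjoint means A ∩ B = ∅.
A ∩ B = ∅
A ∩ B = ∅, so A and B are disjoint.

Yes, A and B are disjoint


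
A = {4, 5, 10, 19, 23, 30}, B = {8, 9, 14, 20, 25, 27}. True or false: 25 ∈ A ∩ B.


A = {4, 5, 10, 19, 23, 30}, B = {8, 9, 14, 20, 25, 27}
A ∩ B = elements in both A and B
A ∩ B = ∅
Checking if 25 ∈ A ∩ B
25 is not in A ∩ B → False

25 ∉ A ∩ B


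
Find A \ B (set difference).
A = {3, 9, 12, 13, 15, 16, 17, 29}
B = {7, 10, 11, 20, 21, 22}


A \ B = elements in A but not in B
A = {3, 9, 12, 13, 15, 16, 17, 29}
B = {7, 10, 11, 20, 21, 22}
Remove from A any elements in B
A \ B = {3, 9, 12, 13, 15, 16, 17, 29}

A \ B = {3, 9, 12, 13, 15, 16, 17, 29}


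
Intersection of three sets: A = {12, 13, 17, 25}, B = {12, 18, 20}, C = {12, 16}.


A ∩ B = {12}
(A ∩ B) ∩ C = {12}

A ∩ B ∩ C = {12}


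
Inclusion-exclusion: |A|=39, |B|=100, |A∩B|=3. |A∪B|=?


|A ∪ B| = |A| + |B| - |A ∩ B|
= 39 + 100 - 3
= 136

|A ∪ B| = 136


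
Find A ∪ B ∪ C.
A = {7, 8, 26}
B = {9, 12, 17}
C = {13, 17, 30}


A ∪ B = {7, 8, 9, 12, 17, 26}
(A ∪ B) ∪ C = {7, 8, 9, 12, 13, 17, 26, 30}

A ∪ B ∪ C = {7, 8, 9, 12, 13, 17, 26, 30}


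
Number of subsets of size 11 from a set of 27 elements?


C(n,k) = n! / (k!(n-k)!)
C(27,11) = 27! / (11!16!)
= 13037895

C(27,11) = 13037895


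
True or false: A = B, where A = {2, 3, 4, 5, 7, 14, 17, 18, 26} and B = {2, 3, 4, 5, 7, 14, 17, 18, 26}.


Two sets are equal iff they have exactly the same elements.
A = {2, 3, 4, 5, 7, 14, 17, 18, 26}
B = {2, 3, 4, 5, 7, 14, 17, 18, 26}
Same elements → A = B

Yes, A = B


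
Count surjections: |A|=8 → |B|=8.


n = |A| = 8, k = |B| = 8. Surjections via inclusion-exclusion:
S(n,k) = Σ(-1)^i × C(k,i) × (k-i)^n, i=0 to k
i=0: (-1)^0×C(8,0)×8^8 = 16777216
i=1: (-1)^1×C(8,1)×7^8 = -46118408
i=2: (-1)^2×C(8,2)×6^8 = 47029248
i=3: (-1)^3×C(8,3)×5^8 = -21875000
i=4: (-1)^4×C(8,4)×4^8 = 4587520
i=5: (-1)^5×C(8,5)×3^8 = -367416
i=6: (-1)^6×C(8,6)×2^8 = 7168
i=7: (-1)^7×C(8,7)×1^8 = -8
i=8: (-1)^8×C(8,8)×0^8 = 0
Total = 40320

Number of surjections = 40320


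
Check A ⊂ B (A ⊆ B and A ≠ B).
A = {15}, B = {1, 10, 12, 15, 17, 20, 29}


A ⊂ B requires: A ⊆ B AND A ≠ B.
A ⊆ B? Yes
A = B? No
A ⊂ B: Yes (A is a proper subset of B)

Yes, A ⊂ B


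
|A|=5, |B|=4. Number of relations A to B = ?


A relation from A to B is any subset of A × B.
|A × B| = 5 × 4 = 20
# relations = 2^|A × B| = 2^20 = 1048576

Number of relations = 1048576


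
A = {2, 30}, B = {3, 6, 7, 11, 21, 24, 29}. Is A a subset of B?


A ⊆ B means every element of A is in B.
Elements in A not in B: {2, 30}
So A ⊄ B.

No, A ⊄ B


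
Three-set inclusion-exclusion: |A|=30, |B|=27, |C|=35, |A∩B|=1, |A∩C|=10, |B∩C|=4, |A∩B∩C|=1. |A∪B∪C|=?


|A∪B∪C| = |A|+|B|+|C| - |A∩B|-|A∩C|-|B∩C| + |A∩B∩C|
= 30+27+35 - 1-10-4 + 1
= 92 - 15 + 1
= 78

|A ∪ B ∪ C| = 78


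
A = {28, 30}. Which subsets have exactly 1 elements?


|A| = 2, so A has C(2,1) = 2 subsets of size 1.
Enumerate by choosing 1 elements from A at a time:
{28}, {30}

1-element subsets (2 total): {28}, {30}


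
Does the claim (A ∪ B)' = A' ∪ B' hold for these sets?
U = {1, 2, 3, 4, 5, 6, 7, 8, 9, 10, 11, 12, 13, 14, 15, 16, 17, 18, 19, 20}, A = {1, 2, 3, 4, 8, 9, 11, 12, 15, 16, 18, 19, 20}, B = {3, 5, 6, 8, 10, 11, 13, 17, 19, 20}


LHS: A ∪ B = {1, 2, 3, 4, 5, 6, 8, 9, 10, 11, 12, 13, 15, 16, 17, 18, 19, 20}
(A ∪ B)' = U \ (A ∪ B) = {7, 14}
A' = {5, 6, 7, 10, 13, 14, 17}, B' = {1, 2, 4, 7, 9, 12, 14, 15, 16, 18}
Claimed RHS: A' ∪ B' = {1, 2, 4, 5, 6, 7, 9, 10, 12, 13, 14, 15, 16, 17, 18}
Identity is INVALID: LHS = {7, 14} but the RHS claimed here equals {1, 2, 4, 5, 6, 7, 9, 10, 12, 13, 14, 15, 16, 17, 18}. The correct form is (A ∪ B)' = A' ∩ B'.

Identity is invalid: (A ∪ B)' = {7, 14} but A' ∪ B' = {1, 2, 4, 5, 6, 7, 9, 10, 12, 13, 14, 15, 16, 17, 18}. The correct De Morgan law is (A ∪ B)' = A' ∩ B'.


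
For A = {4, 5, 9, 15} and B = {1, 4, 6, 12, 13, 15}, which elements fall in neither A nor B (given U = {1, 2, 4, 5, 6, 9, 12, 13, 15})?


A = {4, 5, 9, 15}
B = {1, 4, 6, 12, 13, 15}
Region: in neither A nor B (given U = {1, 2, 4, 5, 6, 9, 12, 13, 15})
Elements: {2}

Elements in neither A nor B (given U = {1, 2, 4, 5, 6, 9, 12, 13, 15}): {2}


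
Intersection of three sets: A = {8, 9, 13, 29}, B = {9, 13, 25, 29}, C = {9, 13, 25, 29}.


A ∩ B = {9, 13, 29}
(A ∩ B) ∩ C = {9, 13, 29}

A ∩ B ∩ C = {9, 13, 29}


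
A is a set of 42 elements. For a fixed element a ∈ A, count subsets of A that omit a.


Subsets of A avoiding a are subsets of A \ {a}, which has 41 elements.
Count = 2^(n-1) = 2^41
= 2199023255552

Number of subsets avoiding a = 2199023255552


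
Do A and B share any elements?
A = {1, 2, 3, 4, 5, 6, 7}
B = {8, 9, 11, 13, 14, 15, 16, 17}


Disjoint means A ∩ B = ∅.
A ∩ B = ∅
A ∩ B = ∅, so A and B are disjoint.

No — A and B share no elements (A ∩ B = ∅), so they are disjoint


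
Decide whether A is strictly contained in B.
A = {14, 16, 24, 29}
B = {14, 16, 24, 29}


A ⊂ B requires: A ⊆ B AND A ≠ B.
A ⊆ B? Yes
A = B? Yes
A = B, so A is not a PROPER subset.

No, A is not a proper subset of B


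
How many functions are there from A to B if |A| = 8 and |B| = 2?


Each of |A| = 8 inputs maps to any of |B| = 2 outputs.
# functions = |B|^|A| = 2^8
= 256

Number of functions = 256


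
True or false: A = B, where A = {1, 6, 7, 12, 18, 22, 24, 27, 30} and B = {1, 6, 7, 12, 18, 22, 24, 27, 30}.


Two sets are equal iff they have exactly the same elements.
A = {1, 6, 7, 12, 18, 22, 24, 27, 30}
B = {1, 6, 7, 12, 18, 22, 24, 27, 30}
Same elements → A = B

Yes, A = B


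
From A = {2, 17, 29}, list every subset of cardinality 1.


|A| = 3, so A has C(3,1) = 3 subsets of size 1.
Enumerate by choosing 1 elements from A at a time:
{2}, {17}, {29}

1-element subsets (3 total): {2}, {17}, {29}


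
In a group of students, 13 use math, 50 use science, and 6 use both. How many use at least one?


|A ∪ B| = |A| + |B| - |A ∩ B|
= 13 + 50 - 6
= 57

|A ∪ B| = 57


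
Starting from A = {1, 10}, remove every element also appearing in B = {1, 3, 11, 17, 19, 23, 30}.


A \ B = elements in A but not in B
A = {1, 10}
B = {1, 3, 11, 17, 19, 23, 30}
Remove from A any elements in B
A \ B = {10}

A \ B = {10}


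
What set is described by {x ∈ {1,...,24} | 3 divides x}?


Checking each candidate:
Condition: multiples of 3 in {1,...,24}
Result = {3, 6, 9, 12, 15, 18, 21, 24}

{3, 6, 9, 12, 15, 18, 21, 24}


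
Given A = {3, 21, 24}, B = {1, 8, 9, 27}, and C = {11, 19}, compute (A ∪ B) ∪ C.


A ∪ B = {1, 3, 8, 9, 21, 24, 27}
(A ∪ B) ∪ C = {1, 3, 8, 9, 11, 19, 21, 24, 27}

A ∪ B ∪ C = {1, 3, 8, 9, 11, 19, 21, 24, 27}


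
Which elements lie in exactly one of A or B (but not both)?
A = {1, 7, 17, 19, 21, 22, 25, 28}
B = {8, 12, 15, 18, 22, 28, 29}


A △ B = (A \ B) ∪ (B \ A) = elements in exactly one of A or B
A \ B = {1, 7, 17, 19, 21, 25}
B \ A = {8, 12, 15, 18, 29}
A △ B = {1, 7, 8, 12, 15, 17, 18, 19, 21, 25, 29}

A △ B = {1, 7, 8, 12, 15, 17, 18, 19, 21, 25, 29}


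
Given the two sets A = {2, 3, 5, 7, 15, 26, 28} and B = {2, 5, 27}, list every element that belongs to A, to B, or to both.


A ∪ B = all elements in A or B (or both)
A = {2, 3, 5, 7, 15, 26, 28}
B = {2, 5, 27}
A ∪ B = {2, 3, 5, 7, 15, 26, 27, 28}

A ∪ B = {2, 3, 5, 7, 15, 26, 27, 28}


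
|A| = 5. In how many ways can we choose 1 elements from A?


C(n,k) = n! / (k!(n-k)!)
C(5,1) = 5! / (1!4!)
= 5

C(5,1) = 5


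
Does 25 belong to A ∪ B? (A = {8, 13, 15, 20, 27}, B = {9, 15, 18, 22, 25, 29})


A = {8, 13, 15, 20, 27}, B = {9, 15, 18, 22, 25, 29}
A ∪ B = all elements in A or B
A ∪ B = {8, 9, 13, 15, 18, 20, 22, 25, 27, 29}
Checking if 25 ∈ A ∪ B
25 is in A ∪ B → True

25 ∈ A ∪ B


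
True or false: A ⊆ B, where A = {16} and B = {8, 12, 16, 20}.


A ⊆ B means every element of A is in B.
All elements of A are in B.
So A ⊆ B.

Yes, A ⊆ B


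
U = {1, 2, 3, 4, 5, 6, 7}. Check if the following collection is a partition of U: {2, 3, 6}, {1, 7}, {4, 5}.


A partition requires: (1) non-empty parts, (2) pairwise disjoint, (3) union = U
Parts: {2, 3, 6}, {1, 7}, {4, 5}
Union of parts: {1, 2, 3, 4, 5, 6, 7}
U = {1, 2, 3, 4, 5, 6, 7}
All non-empty? True
Pairwise disjoint? True
Covers U? True

Yes, valid partition


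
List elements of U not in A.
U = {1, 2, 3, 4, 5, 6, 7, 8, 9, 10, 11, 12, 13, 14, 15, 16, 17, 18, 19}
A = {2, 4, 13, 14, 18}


Aᶜ = U \ A = elements in U but not in A
U = {1, 2, 3, 4, 5, 6, 7, 8, 9, 10, 11, 12, 13, 14, 15, 16, 17, 18, 19}
A = {2, 4, 13, 14, 18}
Aᶜ = {1, 3, 5, 6, 7, 8, 9, 10, 11, 12, 15, 16, 17, 19}

Aᶜ = {1, 3, 5, 6, 7, 8, 9, 10, 11, 12, 15, 16, 17, 19}


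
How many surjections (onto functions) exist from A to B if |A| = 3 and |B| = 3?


n = |A| = 3, k = |B| = 3. Surjections via inclusion-exclusion:
S(n,k) = Σ(-1)^i × C(k,i) × (k-i)^n, i=0 to k
i=0: (-1)^0×C(3,0)×3^3 = 27
i=1: (-1)^1×C(3,1)×2^3 = -24
i=2: (-1)^2×C(3,2)×1^3 = 3
i=3: (-1)^3×C(3,3)×0^3 = 0
Total = 6

Number of surjections = 6
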